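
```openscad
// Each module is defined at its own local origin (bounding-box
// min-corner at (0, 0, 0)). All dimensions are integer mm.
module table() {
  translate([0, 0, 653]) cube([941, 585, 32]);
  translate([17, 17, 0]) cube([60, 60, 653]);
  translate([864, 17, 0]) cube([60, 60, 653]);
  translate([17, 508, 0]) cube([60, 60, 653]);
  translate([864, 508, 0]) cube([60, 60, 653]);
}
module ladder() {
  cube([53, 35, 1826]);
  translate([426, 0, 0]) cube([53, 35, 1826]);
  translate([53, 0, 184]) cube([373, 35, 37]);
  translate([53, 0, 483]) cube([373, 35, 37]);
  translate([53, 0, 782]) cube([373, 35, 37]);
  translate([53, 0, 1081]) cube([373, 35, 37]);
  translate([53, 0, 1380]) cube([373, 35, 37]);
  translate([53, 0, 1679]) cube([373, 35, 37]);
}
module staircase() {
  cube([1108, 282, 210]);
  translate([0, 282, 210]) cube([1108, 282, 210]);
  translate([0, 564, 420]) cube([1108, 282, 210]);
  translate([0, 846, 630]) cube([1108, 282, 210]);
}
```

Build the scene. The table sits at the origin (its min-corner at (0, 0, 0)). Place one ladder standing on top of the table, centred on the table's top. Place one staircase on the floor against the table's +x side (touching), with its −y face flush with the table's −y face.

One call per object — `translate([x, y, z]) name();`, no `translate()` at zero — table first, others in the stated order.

table();
translate([231, 275, 685]) ladder();
translate([941, 0, 0]) staircase();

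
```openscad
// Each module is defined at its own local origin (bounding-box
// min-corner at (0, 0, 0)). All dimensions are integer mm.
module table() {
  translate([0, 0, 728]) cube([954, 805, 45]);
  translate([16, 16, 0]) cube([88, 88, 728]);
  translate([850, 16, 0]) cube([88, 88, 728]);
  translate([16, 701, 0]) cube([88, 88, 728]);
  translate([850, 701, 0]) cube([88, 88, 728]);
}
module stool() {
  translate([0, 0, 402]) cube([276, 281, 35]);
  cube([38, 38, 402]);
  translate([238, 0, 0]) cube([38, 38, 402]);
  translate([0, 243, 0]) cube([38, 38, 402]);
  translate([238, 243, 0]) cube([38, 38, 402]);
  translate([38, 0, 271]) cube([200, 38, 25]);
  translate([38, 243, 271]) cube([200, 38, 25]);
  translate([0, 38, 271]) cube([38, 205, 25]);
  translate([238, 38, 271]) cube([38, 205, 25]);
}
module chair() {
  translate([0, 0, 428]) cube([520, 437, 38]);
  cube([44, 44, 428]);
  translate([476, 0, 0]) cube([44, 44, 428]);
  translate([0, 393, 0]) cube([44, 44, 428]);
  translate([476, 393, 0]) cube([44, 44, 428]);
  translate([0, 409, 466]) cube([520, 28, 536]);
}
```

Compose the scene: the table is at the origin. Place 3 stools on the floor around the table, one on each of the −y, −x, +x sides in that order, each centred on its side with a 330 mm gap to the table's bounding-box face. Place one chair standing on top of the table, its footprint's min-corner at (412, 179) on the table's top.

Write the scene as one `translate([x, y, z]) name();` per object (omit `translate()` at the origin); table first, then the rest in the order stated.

table();
translate([339, -611, 0]) stool();
translate([-606, 262, 0]) stool();
translate([1284, 262, 0]) stool();
translate([412, 179, 773]) chair();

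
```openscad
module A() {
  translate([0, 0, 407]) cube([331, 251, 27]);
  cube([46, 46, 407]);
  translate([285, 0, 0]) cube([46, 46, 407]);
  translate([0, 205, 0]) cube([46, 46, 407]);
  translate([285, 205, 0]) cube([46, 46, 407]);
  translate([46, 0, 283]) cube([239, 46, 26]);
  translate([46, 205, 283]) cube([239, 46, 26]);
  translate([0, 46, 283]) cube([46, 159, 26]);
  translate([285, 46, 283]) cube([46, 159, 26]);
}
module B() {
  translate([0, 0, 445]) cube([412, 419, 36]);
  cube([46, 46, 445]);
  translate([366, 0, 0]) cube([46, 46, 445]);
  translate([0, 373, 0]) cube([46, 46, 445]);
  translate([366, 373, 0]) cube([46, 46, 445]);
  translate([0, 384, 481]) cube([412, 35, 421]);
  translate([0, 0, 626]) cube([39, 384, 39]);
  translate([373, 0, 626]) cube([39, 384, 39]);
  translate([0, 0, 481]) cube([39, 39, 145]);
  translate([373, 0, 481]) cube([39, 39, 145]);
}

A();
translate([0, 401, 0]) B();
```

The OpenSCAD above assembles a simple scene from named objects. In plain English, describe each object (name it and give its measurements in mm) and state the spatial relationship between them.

A is a simple wooden stool: a rectangular seat 331 mm (x) by 251 mm (y), 27 mm thick, top face at z = 434 mm, on four square legs, each 46×46 mm in cross-section. The legs rest on z = 0, each flush with a corner of the seat. Four stretchers, 46 mm wide and 26 mm tall, connect adjacent legs with their undersides at z = 283 mm, each running between the inner faces of the legs it joins and aligned with the legs' outer faces on the other axis.

B is a chair: 412×419 mm seat, 36 mm thick, top at z = 481 mm, on four 46 mm square corner legs flush with the seat edges. A 35 mm thick backrest slab spans the full seat width, extending 421 mm above the seat top, its back face flush with the seat's +y edge. Two armrests of 39×39 mm section run along each side from the seat's front edge to the front of the backrest, top faces 184 mm above the seat top and outer faces flush with the seat's x-edges; a 39×39 mm post under the front of each armrest stands on the seat at the front corner.

The chair is on the floor beside the stool on its +y side.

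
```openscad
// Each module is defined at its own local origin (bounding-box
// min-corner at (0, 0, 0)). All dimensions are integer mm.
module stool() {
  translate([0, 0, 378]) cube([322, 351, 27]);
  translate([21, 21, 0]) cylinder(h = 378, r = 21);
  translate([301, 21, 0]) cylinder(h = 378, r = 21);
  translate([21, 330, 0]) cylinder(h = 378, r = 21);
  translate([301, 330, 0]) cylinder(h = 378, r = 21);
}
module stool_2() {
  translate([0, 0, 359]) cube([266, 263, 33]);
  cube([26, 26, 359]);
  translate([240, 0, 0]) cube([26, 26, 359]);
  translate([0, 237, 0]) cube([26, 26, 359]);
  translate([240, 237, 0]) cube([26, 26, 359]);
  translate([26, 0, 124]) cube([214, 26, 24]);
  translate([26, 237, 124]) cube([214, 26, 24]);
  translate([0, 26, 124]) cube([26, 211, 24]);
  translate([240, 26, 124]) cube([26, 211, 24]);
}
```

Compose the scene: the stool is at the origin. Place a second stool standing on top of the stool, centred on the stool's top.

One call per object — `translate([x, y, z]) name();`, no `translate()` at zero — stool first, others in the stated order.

stool();
translate([28, 44, 405]) stool_2();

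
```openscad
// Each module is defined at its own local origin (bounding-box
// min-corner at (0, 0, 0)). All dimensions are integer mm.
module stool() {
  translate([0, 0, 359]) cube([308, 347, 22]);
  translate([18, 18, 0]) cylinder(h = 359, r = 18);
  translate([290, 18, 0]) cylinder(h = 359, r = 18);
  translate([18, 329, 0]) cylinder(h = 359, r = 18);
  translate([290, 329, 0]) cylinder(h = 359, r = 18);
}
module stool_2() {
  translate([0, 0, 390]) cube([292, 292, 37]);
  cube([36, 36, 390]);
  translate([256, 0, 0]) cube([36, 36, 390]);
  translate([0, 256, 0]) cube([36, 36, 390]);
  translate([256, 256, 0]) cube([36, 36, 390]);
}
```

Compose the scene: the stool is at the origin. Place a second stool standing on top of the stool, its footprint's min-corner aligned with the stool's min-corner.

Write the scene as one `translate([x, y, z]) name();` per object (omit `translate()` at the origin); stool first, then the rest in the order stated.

stool();
translate([0, 0, 381]) stool_2();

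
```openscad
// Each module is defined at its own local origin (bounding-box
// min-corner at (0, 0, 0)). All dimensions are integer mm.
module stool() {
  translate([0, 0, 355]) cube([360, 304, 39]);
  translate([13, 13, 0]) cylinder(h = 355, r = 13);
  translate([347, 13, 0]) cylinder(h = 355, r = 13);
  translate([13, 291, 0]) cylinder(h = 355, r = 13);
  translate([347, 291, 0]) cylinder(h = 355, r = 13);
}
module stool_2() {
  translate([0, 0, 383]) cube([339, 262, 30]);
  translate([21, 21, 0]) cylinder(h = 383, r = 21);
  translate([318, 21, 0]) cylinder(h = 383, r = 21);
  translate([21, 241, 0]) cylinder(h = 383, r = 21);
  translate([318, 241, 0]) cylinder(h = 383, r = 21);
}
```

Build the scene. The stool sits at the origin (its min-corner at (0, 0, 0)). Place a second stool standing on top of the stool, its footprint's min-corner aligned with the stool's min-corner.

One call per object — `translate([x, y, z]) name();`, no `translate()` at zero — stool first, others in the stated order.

stool();
translate([0, 0, 394]) stool_2();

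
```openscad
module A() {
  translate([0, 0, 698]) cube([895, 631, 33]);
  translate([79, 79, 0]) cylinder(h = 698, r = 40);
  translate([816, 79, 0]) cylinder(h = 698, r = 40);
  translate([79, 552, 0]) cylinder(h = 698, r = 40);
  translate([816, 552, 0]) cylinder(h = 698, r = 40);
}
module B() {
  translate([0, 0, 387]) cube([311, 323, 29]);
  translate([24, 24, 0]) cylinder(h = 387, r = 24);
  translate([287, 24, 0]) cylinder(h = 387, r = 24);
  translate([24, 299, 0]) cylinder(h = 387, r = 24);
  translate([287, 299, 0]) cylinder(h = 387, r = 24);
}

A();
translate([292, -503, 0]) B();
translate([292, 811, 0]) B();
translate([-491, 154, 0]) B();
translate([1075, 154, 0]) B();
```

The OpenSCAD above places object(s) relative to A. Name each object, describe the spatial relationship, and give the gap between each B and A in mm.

A is a table. B is a stool. Four stools sit around the table at the −y, +y, −x, +x sides. The gap between each stool and the table is 180 mm.

Each stool's nearest face is 180 mm from the table's bounding box.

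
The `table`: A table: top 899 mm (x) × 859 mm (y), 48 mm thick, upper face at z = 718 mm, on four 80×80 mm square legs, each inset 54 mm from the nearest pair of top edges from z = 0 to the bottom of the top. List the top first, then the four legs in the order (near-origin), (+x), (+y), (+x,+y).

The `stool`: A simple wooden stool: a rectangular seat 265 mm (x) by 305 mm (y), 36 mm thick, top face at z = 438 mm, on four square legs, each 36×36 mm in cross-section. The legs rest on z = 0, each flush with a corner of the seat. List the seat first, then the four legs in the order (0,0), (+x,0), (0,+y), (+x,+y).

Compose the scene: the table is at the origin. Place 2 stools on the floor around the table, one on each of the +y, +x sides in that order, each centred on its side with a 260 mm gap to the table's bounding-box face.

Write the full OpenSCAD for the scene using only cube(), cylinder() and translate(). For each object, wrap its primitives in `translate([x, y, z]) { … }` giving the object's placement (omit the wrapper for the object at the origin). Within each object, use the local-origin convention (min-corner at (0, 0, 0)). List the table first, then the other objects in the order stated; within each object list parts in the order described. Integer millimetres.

translate([0, 0, 670]) cube([899, 859, 48]);
translate([54, 54, 0]) cube([80, 80, 670]);
translate([765, 54, 0]) cube([80, 80, 670]);
translate([54, 725, 0]) cube([80, 80, 670]);
translate([765, 725, 0]) cube([80, 80, 670]);
translate([317, 1119, 0]) {
  translate([0, 0, 402]) cube([265, 305, 36]);
  cube([36, 36, 402]);
  translate([229, 0, 0]) cube([36, 36, 402]);
  translate([0, 269, 0]) cube([36, 36, 402]);
  translate([229, 269, 0]) cube([36, 36, 402]);
}
translate([1159, 277, 0]) {
  translate([0, 0, 402]) cube([265, 305, 36]);
  cube([36, 36, 402]);
  translate([229, 0, 0]) cube([36, 36, 402]);
  translate([0, 269, 0]) cube([36, 36, 402]);
  translate([229, 269, 0]) cube([36, 36, 402]);
}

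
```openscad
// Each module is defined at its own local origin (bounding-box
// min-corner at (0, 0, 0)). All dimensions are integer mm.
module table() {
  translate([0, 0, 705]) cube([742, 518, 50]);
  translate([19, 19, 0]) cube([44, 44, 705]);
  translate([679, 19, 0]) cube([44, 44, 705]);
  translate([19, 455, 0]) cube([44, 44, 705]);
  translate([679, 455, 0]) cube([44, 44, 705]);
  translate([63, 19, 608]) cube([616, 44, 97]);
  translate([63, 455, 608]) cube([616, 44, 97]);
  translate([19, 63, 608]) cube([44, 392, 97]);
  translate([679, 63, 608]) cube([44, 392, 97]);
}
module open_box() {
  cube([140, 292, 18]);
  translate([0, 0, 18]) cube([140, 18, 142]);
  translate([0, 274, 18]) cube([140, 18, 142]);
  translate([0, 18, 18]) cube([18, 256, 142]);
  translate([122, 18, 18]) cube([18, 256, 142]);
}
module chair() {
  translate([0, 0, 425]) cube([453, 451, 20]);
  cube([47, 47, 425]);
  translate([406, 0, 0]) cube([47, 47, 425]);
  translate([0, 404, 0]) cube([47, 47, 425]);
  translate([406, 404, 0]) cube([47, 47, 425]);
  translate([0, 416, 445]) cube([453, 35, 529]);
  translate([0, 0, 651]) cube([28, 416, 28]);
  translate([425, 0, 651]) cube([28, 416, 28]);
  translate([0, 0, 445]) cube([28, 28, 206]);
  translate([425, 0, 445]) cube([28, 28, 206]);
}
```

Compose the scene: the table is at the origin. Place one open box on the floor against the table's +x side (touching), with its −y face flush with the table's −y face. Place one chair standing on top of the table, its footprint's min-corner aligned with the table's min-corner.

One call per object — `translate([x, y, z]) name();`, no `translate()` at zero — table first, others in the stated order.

table();
translate([742, 0, 0]) open_box();
translate([0, 0, 755]) chair();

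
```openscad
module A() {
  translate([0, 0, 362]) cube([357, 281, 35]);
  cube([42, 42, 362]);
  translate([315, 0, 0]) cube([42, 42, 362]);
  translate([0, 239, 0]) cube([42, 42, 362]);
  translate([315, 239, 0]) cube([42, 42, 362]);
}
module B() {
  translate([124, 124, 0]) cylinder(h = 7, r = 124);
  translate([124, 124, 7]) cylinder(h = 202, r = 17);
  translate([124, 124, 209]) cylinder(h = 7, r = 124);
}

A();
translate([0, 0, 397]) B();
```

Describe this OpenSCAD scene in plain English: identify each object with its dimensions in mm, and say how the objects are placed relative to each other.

A is a four-legged stool. The seat is a 357×281×35 mm slab whose top surface is at z = 397 mm; four square legs, each 42×42 mm in cross-section, run from the floor (z = 0) to the underside of the seat, each flush with a corner of the seat.

B is a spool: two coaxial disc flanges of radius 124 mm and thickness 7 mm, joined by a core cylinder of radius 17 mm and height 202 mm. The lower flange rests on z = 0 and the three cylinders share a vertical axis.

The spool is on top of the stool.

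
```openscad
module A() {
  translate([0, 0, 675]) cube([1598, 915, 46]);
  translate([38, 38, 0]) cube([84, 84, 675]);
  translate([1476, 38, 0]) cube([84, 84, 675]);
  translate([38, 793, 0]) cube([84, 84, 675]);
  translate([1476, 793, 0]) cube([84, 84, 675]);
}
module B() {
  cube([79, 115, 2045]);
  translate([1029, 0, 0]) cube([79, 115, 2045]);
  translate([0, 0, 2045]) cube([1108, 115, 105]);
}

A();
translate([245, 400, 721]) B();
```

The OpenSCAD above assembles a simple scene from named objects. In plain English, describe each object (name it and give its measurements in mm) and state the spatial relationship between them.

A is a table: top 1598 mm (x) × 915 mm (y), 46 mm thick, upper face at z = 721 mm, on four 84×84 mm square legs, each inset 38 mm from the nearest pair of top edges, running from z = 0 to the bottom of the top.

B is a rectangular door frame: two vertical jambs of 79×115 mm section, 2045 mm tall, with a clear opening 950 mm wide between their inner faces. A header 105 mm tall and 115 mm deep lies on top of the jambs and spans the full outside width.

The door frame is on top of the table, centred.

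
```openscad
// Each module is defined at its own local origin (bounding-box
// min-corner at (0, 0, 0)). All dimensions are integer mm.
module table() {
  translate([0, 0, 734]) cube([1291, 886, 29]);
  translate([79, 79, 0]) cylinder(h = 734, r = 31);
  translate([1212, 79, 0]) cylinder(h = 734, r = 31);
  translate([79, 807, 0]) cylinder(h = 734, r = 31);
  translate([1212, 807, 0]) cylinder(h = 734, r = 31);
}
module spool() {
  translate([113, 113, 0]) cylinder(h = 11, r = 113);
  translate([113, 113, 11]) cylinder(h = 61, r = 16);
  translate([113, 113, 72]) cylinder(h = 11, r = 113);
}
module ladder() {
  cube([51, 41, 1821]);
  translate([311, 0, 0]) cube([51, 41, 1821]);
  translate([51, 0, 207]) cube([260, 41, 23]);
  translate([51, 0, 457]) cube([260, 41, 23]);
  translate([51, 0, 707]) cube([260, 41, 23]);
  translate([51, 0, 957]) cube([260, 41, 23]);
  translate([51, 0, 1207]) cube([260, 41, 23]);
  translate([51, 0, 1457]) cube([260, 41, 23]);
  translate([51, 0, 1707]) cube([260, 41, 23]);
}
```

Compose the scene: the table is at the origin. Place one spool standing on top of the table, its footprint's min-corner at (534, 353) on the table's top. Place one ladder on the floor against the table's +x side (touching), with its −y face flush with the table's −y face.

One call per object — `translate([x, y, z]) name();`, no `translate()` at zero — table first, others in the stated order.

table();
translate([534, 353, 763]) spool();
translate([1291, 0, 0]) ladder();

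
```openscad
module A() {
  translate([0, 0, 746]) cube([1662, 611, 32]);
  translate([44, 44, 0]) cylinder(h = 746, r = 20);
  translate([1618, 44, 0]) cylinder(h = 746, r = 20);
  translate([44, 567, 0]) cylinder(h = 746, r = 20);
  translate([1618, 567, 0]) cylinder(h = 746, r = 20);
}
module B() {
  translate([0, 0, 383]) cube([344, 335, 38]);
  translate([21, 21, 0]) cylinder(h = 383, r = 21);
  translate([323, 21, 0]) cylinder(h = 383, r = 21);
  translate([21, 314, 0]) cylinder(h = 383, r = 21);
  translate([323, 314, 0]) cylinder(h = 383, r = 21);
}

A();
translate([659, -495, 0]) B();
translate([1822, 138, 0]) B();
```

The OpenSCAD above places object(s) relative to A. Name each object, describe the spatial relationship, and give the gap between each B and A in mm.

A is a table. B is a stool. Two stools sit around the table at the −y, +x sides. The gap between each stool and the table is 160 mm.

Each stool's nearest face is 160 mm from the table's bounding box.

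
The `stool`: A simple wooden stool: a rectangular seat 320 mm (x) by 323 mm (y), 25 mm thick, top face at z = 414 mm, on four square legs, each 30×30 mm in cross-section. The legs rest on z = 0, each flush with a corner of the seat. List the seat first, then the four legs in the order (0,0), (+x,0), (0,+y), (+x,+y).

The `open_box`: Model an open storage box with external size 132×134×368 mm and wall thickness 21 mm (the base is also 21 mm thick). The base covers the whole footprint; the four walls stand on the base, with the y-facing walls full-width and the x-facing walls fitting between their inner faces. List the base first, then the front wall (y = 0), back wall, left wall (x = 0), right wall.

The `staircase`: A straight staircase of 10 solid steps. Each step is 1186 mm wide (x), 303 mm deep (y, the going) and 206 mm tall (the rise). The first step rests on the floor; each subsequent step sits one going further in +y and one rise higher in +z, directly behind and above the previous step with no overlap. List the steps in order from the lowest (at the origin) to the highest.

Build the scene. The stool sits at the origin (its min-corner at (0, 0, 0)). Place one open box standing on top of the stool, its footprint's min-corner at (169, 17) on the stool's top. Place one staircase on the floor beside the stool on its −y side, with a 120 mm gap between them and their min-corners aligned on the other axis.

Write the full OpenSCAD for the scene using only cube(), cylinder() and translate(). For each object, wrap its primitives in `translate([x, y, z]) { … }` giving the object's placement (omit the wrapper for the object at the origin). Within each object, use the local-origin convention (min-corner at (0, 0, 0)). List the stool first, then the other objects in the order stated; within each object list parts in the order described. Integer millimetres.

translate([0, 0, 389]) cube([320, 323, 25]);
cube([30, 30, 389]);
translate([290, 0, 0]) cube([30, 30, 389]);
translate([0, 293, 0]) cube([30, 30, 389]);
translate([290, 293, 0]) cube([30, 30, 389]);
translate([169, 17, 414]) {
  cube([132, 134, 21]);
  translate([0, 0, 21]) cube([132, 21, 347]);
  translate([0, 113, 21]) cube([132, 21, 347]);
  translate([0, 21, 21]) cube([21, 92, 347]);
  translate([111, 21, 21]) cube([21, 92, 347]);
}
translate([0, -3150, 0]) {
  cube([1186, 303, 206]);
  translate([0, 303, 206]) cube([1186, 303, 206]);
  translate([0, 606, 412]) cube([1186, 303, 206]);
  translate([0, 909, 618]) cube([1186, 303, 206]);
  translate([0, 1212, 824]) cube([1186, 303, 206]);
  translate([0, 1515, 1030]) cube([1186, 303, 206]);
  translate([0, 1818, 1236]) cube([1186, 303, 206]);
  translate([0, 2121, 1442]) cube([1186, 303, 206]);
  translate([0, 2424, 1648]) cube([1186, 303, 206]);
  translate([0, 2727, 1854]) cube([1186, 303, 206]);
}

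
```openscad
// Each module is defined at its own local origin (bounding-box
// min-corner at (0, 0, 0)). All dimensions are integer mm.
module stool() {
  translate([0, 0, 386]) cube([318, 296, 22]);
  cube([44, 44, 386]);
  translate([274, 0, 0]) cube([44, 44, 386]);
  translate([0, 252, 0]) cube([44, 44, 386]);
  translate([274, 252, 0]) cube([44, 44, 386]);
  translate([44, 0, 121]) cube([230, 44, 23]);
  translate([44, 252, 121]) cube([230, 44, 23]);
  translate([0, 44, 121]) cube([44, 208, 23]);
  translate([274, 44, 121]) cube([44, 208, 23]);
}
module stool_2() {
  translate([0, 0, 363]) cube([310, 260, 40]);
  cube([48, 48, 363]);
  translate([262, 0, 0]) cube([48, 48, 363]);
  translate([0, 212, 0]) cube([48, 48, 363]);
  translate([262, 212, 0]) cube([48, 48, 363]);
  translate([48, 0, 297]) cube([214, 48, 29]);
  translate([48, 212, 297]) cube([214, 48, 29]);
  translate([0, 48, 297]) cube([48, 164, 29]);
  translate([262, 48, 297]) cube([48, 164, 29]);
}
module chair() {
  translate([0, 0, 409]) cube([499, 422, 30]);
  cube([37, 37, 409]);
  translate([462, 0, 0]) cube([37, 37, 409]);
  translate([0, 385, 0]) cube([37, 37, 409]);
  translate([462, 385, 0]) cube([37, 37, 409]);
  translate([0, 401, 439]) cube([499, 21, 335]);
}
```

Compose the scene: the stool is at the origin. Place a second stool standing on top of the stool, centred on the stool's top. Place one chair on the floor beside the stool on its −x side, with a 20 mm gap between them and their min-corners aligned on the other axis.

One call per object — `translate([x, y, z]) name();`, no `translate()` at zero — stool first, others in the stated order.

stool();
translate([4, 18, 408]) stool_2();
translate([-519, 0, 0]) chair();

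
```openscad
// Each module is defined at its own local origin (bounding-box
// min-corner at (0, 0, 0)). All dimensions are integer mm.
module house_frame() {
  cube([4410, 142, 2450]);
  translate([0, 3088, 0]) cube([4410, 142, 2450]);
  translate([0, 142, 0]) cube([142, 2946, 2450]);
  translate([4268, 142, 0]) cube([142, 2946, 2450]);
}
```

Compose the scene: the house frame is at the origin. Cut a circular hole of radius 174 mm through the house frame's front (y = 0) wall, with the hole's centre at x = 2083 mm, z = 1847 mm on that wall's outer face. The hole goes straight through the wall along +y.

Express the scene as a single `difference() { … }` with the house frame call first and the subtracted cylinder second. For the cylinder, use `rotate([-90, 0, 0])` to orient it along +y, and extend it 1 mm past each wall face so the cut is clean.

difference() {
  house_frame();
  translate([2083, -1, 1847]) rotate([-90, 0, 0]) cylinder(h = 144, r = 174);
}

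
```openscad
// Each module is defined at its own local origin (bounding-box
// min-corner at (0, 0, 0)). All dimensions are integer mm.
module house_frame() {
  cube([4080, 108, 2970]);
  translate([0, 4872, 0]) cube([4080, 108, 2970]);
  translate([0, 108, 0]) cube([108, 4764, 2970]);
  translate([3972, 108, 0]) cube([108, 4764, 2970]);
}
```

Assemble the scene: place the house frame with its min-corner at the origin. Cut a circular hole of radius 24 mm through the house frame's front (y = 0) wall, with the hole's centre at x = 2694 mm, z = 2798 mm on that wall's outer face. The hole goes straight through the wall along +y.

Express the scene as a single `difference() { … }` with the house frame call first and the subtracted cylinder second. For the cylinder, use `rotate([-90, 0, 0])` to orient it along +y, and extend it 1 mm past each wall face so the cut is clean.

difference() {
  house_frame();
  translate([2694, -1, 2798]) rotate([-90, 0, 0]) cylinder(h = 110, r = 24);
}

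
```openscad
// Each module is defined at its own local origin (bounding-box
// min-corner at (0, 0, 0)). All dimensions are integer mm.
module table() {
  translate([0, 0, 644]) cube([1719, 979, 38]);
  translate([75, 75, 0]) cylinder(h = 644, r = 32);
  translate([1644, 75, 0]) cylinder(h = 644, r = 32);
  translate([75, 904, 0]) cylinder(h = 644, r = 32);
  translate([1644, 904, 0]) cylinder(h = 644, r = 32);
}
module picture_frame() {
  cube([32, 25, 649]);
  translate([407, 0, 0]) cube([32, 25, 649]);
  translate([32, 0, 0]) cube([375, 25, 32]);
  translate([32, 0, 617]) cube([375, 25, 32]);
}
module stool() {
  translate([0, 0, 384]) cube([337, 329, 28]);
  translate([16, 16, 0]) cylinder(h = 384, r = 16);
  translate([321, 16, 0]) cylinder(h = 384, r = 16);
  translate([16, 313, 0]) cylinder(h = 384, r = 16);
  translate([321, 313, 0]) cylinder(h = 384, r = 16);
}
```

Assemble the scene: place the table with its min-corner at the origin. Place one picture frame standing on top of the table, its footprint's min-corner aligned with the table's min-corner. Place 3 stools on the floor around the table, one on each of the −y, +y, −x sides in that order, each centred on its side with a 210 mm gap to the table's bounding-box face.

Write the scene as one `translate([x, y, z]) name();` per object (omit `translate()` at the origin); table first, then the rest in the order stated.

table();
translate([0, 0, 682]) picture_frame();
translate([691, -539, 0]) stool();
translate([691, 1189, 0]) stool();
translate([-547, 325, 0]) stool();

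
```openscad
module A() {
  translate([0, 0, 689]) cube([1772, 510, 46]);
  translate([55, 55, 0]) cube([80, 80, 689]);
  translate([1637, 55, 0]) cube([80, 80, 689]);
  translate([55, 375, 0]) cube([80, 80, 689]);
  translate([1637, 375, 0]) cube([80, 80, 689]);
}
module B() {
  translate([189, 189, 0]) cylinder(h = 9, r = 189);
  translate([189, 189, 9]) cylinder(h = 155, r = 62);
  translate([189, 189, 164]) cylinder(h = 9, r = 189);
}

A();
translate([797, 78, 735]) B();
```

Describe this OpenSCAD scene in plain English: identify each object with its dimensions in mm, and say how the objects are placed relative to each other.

A is a table: top 1772 mm (x) × 510 mm (y), 46 mm thick, upper face at z = 735 mm, on four 80×80 mm square legs, each inset 55 mm from the nearest pair of top edges, running from z = 0 to the bottom of the top.

B is a spool: two coaxial disc flanges of radius 189 mm and thickness 9 mm, joined by a core cylinder of radius 62 mm and height 155 mm. The lower flange rests on z = 0 and the three cylinders share a vertical axis.

The spool is on top of the table.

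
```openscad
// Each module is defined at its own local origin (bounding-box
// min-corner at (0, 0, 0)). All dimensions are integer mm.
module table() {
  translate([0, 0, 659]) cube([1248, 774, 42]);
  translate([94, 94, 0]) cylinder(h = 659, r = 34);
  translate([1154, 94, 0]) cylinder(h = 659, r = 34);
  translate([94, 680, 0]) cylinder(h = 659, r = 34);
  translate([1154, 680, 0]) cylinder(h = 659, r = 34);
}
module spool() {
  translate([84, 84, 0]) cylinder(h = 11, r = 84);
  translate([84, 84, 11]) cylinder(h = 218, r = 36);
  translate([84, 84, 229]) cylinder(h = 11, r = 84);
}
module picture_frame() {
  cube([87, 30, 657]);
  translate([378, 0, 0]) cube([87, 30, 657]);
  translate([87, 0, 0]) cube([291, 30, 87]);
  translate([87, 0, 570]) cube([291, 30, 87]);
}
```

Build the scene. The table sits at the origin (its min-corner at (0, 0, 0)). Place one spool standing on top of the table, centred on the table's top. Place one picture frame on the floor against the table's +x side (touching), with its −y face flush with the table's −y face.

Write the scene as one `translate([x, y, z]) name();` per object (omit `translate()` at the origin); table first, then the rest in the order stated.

table();
translate([540, 303, 701]) spool();
translate([1248, 0, 0]) picture_frame();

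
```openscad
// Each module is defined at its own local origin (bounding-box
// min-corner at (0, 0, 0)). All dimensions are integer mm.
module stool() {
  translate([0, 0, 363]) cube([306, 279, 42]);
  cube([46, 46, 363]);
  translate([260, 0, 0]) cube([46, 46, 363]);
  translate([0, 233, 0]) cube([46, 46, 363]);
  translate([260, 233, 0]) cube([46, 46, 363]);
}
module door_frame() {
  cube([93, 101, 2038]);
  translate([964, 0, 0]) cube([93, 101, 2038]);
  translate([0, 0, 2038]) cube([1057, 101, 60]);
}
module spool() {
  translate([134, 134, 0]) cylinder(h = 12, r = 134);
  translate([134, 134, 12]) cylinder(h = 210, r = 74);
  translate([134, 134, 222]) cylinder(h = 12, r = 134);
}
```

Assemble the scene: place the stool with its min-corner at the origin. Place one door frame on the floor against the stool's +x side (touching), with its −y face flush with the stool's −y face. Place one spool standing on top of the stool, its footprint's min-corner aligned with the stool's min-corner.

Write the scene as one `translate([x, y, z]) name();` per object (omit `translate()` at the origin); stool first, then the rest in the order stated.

stool();
translate([306, 0, 0]) door_frame();
translate([0, 0, 405]) spool();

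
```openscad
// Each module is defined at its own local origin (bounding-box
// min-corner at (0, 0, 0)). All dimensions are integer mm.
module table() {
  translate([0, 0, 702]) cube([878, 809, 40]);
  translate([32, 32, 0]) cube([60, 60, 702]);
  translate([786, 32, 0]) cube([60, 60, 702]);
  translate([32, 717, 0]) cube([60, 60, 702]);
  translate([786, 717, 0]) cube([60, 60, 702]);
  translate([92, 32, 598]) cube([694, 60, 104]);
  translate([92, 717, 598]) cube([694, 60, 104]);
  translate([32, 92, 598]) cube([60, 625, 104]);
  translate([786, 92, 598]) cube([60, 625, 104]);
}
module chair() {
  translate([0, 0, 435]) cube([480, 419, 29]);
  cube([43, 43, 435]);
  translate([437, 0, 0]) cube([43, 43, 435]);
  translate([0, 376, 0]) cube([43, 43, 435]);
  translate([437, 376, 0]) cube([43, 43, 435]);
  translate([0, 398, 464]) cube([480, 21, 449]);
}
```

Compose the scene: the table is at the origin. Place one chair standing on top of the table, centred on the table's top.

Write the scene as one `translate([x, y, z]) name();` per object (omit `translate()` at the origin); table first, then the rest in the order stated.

table();
translate([199, 195, 742]) chair();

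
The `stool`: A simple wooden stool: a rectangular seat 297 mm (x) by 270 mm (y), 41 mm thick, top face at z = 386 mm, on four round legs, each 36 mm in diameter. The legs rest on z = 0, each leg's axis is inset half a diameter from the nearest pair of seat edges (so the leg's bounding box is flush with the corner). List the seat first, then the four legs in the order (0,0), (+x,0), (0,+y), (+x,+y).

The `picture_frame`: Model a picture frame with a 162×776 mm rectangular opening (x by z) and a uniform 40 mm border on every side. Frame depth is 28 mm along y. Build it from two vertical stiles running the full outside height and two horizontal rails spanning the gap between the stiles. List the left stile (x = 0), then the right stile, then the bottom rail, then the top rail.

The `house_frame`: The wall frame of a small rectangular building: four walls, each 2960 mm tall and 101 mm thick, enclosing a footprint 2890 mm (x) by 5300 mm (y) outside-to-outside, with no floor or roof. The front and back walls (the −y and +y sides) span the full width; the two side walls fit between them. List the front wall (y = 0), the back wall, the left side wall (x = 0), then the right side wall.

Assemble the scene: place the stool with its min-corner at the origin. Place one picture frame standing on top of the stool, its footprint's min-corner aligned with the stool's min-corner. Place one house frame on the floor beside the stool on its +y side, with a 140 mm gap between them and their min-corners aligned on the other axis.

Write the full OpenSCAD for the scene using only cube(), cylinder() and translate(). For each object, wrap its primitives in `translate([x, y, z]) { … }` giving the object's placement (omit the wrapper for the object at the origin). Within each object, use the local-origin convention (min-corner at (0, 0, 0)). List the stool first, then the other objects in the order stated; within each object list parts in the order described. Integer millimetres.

translate([0, 0, 345]) cube([297, 270, 41]);
translate([18, 18, 0]) cylinder(h = 345, r = 18);
translate([279, 18, 0]) cylinder(h = 345, r = 18);
translate([18, 252, 0]) cylinder(h = 345, r = 18);
translate([279, 252, 0]) cylinder(h = 345, r = 18);
translate([0, 0, 386]) {
  cube([40, 28, 856]);
  translate([202, 0, 0]) cube([40, 28, 856]);
  translate([40, 0, 0]) cube([162, 28, 40]);
  translate([40, 0, 816]) cube([162, 28, 40]);
}
translate([0, 410, 0]) {
  cube([2890, 101, 2960]);
  translate([0, 5199, 0]) cube([2890, 101, 2960]);
  translate([0, 101, 0]) cube([101, 5098, 2960]);
  translate([2789, 101, 0]) cube([101, 5098, 2960]);
}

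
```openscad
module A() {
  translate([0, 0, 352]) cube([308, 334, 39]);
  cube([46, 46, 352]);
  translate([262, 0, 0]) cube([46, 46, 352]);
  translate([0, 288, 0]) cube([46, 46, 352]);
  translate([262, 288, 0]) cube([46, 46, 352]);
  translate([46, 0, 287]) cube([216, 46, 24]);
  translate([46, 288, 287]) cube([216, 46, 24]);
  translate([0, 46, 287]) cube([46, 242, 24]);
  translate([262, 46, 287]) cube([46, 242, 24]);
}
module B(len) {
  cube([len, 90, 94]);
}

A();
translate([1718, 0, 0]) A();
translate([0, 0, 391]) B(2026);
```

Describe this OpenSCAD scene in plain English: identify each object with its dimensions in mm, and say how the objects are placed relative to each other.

A is a four-legged stool. The seat is a 308×334×39 mm slab whose top surface is at z = 391 mm; four square legs, each 46×46 mm in cross-section, run from the floor (z = 0) to the underside of the seat, each flush with a corner of the seat. Four stretchers, 46 mm wide and 24 mm tall, connect adjacent legs with their undersides at z = 287 mm, each running between the inner faces of the legs it joins and aligned with the legs' outer faces on the other axis.

B is a rectangular beam 2026 mm long (x), 90 mm deep (y), 94 mm thick (z).

The beam spans the tops of two stools placed 1410 mm apart, resting at z = 391 mm.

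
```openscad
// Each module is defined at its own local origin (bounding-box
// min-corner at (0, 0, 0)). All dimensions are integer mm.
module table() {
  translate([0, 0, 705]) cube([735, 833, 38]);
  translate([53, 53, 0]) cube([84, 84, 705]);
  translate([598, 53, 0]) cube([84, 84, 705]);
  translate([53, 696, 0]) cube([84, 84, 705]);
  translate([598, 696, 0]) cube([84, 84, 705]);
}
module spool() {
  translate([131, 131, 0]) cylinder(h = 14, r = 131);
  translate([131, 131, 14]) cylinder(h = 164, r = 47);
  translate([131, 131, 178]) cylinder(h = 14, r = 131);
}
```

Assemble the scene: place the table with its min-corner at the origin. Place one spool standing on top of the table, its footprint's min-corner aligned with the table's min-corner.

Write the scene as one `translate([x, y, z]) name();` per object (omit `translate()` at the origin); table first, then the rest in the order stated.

table();
translate([0, 0, 743]) spool();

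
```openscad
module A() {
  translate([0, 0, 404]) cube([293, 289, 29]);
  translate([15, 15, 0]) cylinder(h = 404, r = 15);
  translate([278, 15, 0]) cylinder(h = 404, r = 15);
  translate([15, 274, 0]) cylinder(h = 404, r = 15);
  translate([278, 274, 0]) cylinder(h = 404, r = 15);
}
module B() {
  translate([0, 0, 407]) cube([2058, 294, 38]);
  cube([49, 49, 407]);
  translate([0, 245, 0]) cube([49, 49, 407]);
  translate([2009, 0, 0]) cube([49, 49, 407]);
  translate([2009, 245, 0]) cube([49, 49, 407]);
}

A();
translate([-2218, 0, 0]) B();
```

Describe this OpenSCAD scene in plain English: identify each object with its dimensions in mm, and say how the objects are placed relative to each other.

A is a simple wooden stool: a rectangular seat 293 mm (x) by 289 mm (y), 29 mm thick, top face at z = 433 mm, on four round legs, each 30 mm in diameter. The legs rest on z = 0, each leg's axis is inset half a diameter from the nearest pair of seat edges (so the leg's bounding box is flush with the corner).

B is a long wooden bench with a 2058 mm (x) × 294 mm (y) seat, 38 mm thick, its top surface 445 mm above the floor. Four 49 mm square legs at the seat corners, flush with the edges, run from z = 0 to the seat underside.

The bench is on the floor beside the stool on its −x side.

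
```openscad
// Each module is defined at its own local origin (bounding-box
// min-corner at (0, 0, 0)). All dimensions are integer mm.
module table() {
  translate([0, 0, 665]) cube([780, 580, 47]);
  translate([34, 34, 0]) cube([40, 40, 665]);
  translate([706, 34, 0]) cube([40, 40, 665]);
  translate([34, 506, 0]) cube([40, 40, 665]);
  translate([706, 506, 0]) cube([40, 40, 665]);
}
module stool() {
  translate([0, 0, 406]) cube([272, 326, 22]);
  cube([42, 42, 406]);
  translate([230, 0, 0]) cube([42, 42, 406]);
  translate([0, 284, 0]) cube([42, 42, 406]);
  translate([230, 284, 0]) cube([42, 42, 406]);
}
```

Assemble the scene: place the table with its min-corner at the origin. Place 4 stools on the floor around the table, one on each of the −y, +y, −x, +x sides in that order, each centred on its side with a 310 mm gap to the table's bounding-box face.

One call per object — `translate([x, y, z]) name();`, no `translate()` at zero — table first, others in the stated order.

table();
translate([254, -636, 0]) stool();
translate([254, 890, 0]) stool();
translate([-582, 127, 0]) stool();
translate([1090, 127, 0]) stool();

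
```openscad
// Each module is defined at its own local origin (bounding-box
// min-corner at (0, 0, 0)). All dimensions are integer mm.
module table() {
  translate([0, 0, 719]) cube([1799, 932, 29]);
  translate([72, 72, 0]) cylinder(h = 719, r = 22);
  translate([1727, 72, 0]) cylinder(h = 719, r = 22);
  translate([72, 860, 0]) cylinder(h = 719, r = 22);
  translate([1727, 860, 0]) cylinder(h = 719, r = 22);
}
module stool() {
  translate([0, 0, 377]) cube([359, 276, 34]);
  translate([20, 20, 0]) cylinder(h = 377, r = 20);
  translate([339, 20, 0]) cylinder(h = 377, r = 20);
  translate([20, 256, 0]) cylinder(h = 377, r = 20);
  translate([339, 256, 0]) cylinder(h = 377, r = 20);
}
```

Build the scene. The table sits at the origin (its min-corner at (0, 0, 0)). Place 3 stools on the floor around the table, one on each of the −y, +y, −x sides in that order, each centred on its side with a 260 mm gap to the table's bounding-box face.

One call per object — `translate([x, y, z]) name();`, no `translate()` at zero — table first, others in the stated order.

table();
translate([720, -536, 0]) stool();
translate([720, 1192, 0]) stool();
translate([-619, 328, 0]) stool();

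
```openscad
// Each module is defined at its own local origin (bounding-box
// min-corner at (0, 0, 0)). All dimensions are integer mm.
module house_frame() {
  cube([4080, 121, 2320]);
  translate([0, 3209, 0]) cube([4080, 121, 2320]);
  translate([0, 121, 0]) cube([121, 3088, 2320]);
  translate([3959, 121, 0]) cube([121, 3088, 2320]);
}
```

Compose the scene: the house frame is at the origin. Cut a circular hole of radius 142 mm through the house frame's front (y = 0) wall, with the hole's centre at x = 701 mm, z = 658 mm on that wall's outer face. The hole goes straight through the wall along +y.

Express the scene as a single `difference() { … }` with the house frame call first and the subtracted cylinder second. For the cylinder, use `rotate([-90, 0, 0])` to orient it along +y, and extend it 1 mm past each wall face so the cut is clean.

difference() {
  house_frame();
  translate([701, -1, 658]) rotate([-90, 0, 0]) cylinder(h = 123, r = 142);
}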